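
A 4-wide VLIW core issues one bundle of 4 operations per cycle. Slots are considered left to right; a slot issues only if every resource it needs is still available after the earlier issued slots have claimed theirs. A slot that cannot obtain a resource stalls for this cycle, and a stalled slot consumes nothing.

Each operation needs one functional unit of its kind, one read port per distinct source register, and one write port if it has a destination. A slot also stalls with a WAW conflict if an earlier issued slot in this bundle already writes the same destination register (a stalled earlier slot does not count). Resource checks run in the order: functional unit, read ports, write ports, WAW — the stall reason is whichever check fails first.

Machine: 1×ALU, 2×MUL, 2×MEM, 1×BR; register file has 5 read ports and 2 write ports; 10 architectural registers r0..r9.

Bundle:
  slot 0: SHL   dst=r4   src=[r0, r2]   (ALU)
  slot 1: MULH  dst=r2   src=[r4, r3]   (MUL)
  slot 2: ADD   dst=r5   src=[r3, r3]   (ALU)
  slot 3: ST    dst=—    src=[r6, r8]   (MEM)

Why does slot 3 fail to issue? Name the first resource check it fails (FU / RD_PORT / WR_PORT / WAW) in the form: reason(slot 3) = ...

reason(slot 3) = RD_PORT

[0] ALU needs rd=2 wr=1: ok; after: ALU=0 MUL=2 MEM=2 BR=1, R=3, W=1
[1] MUL needs rd=2 wr=1: ok; after: ALU=0 MUL=1 MEM=2 BR=1, R=1, W=0
[2] ALU needs rd=1 wr=1: FU; after: ALU=0 MUL=1 MEM=2 BR=1, R=1, W=0
[3] MEM needs rd=2 wr=0: RD_PORT; after: ALU=0 MUL=1 MEM=2 BR=1, R=1, W=0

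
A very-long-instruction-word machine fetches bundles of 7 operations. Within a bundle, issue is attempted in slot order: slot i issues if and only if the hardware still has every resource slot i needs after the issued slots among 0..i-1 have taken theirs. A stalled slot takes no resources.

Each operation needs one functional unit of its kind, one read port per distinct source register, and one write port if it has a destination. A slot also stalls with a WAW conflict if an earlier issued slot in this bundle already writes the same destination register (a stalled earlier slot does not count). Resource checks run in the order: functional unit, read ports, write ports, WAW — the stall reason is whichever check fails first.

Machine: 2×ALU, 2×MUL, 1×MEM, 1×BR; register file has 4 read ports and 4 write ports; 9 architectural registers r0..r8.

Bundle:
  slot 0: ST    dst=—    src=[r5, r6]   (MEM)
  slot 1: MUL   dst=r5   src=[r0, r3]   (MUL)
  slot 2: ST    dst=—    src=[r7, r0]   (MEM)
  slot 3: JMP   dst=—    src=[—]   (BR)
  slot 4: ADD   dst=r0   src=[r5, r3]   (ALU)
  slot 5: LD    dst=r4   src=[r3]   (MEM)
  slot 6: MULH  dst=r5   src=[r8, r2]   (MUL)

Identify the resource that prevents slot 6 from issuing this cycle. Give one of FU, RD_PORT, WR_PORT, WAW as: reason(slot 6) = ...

reason(slot 6) = RD_PORT

(0) want 1×MEM +2rd +0wr — yes → AL2|MU2|ME0|BR1|rd2|wr4
(1) want 1×MUL +2rd +1wr — yes → AL2|MU1|ME0|BR1|rd0|wr3
(2) want 1×MEM +2rd +0wr — FU → AL2|MU1|ME0|BR1|rd0|wr3
(3) want 1×BR +0rd +0wr — yes → AL2|MU1|ME0|BR0|rd0|wr3
(4) want 1×ALU +2rd +1wr — RD_PORT → AL2|MU1|ME0|BR0|rd0|wr3
(5) want 1×MEM +1rd +1wr — FU → AL2|MU1|ME0|BR0|rd0|wr3
(6) want 1×MUL +2rd +1wr — RD_PORT → AL2|MU1|ME0|BR0|rd0|wr3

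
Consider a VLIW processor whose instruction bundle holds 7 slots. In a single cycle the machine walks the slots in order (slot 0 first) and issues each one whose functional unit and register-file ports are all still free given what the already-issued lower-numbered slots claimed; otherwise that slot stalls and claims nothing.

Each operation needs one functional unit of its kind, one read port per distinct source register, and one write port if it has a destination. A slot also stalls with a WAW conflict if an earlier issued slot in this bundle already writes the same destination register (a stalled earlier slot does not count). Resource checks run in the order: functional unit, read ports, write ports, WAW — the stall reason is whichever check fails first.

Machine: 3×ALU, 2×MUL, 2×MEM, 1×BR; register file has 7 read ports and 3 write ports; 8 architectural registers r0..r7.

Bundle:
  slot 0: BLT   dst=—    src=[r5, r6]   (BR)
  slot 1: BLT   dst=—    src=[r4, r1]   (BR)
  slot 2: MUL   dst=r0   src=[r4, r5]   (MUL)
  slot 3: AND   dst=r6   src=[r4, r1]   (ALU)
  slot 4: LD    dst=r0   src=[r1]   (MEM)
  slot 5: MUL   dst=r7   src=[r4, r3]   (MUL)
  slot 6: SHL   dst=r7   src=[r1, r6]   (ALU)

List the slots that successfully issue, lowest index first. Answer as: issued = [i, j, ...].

issued = [0, 2, 3]

slot 0 (BR): ISSUE — free A3,Mu2,Ld2,B0 rp5 wp3
slot 1 (BR): stall FU — free A3,Mu2,Ld2,B0 rp5 wp3
slot 2 (MUL): ISSUE — free A3,Mu1,Ld2,B0 rp3 wp2
slot 3 (ALU): ISSUE — free A2,Mu1,Ld2,B0 rp1 wp1
slot 4 (MEM): stall WAW — free A2,Mu1,Ld2,B0 rp1 wp1
slot 5 (MUL): stall RD_PORT — free A2,Mu1,Ld2,B0 rp1 wp1
slot 6 (ALU): stall RD_PORT — free A2,Mu1,Ld2,B0 rp1 wp1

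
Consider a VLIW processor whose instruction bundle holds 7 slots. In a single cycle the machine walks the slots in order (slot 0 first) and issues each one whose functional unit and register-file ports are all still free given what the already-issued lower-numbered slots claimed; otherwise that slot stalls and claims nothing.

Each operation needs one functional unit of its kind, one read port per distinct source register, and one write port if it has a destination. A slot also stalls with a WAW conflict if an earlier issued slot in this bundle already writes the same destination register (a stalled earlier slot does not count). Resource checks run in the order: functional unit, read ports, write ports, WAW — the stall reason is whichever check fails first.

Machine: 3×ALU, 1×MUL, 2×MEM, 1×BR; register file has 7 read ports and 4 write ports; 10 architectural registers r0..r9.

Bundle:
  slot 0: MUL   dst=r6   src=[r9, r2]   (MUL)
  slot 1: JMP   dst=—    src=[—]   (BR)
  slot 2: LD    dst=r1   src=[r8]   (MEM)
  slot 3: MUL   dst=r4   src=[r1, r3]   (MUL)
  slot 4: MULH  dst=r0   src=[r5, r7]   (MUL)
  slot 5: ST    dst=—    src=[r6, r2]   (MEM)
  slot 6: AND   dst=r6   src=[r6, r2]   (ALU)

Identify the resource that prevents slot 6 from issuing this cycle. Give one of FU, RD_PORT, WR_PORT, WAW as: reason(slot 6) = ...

slot 0 (MUL): ISSUE — free A3,Mu0,Ld2,B1 rp5 wp3
slot 1 (BR): ISSUE — free A3,Mu0,Ld2,B0 rp5 wp3
slot 2 (MEM): ISSUE — free A3,Mu0,Ld1,B0 rp4 wp2
slot 3 (MUL): stall FU — free A3,Mu0,Ld1,B0 rp4 wp2
slot 4 (MUL): stall FU — free A3,Mu0,Ld1,B0 rp4 wp2
slot 5 (MEM): ISSUE — free A3,Mu0,Ld0,B0 rp2 wp2
slot 6 (ALU): stall WAW — free A3,Mu0,Ld0,B0 rp2 wp2

reason(slot 6) = WAW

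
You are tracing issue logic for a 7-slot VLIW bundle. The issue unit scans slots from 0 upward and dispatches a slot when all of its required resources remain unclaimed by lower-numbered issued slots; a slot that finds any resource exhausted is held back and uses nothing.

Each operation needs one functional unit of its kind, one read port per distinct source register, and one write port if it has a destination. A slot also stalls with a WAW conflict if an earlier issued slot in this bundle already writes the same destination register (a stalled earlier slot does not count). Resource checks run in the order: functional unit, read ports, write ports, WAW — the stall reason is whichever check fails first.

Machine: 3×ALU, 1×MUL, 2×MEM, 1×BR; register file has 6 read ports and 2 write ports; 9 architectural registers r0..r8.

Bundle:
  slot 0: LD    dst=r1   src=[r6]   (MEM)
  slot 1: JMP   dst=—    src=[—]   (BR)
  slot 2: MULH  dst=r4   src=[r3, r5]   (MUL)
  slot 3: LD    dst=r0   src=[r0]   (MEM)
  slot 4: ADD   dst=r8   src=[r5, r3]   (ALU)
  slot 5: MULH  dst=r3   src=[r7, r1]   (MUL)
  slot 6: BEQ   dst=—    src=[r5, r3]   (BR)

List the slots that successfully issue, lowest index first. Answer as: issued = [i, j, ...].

issued = [0, 1, 2]

slot 0 (MEM): ISSUE — free A3,Mu1,Ld1,B1 rp5 wp1
slot 1 (BR): ISSUE — free A3,Mu1,Ld1,B0 rp5 wp1
slot 2 (MUL): ISSUE — free A3,Mu0,Ld1,B0 rp3 wp0
slot 3 (MEM): stall WR_PORT — free A3,Mu0,Ld1,B0 rp3 wp0
slot 4 (ALU): stall WR_PORT — free A3,Mu0,Ld1,B0 rp3 wp0
slot 5 (MUL): stall FU — free A3,Mu0,Ld1,B0 rp3 wp0
slot 6 (BR): stall FU — free A3,Mu0,Ld1,B0 rp3 wp0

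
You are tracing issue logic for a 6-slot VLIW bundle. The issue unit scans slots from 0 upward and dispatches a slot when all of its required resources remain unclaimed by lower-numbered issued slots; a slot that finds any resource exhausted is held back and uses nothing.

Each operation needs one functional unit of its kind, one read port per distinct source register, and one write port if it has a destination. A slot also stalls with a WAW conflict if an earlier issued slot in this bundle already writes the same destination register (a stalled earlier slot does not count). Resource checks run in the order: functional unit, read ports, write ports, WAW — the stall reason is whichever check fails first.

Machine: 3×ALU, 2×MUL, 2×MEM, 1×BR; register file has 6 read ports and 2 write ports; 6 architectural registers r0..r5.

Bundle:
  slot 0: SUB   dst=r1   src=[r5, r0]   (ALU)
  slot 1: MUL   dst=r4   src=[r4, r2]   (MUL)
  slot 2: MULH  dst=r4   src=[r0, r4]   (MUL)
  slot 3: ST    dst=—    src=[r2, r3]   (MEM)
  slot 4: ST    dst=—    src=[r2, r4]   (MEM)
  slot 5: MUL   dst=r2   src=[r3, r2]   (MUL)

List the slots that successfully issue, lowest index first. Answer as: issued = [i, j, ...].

[0] ALU needs rd=2 wr=1: ok; after: ALU=2 MUL=2 MEM=2 BR=1, R=4, W=1
[1] MUL needs rd=2 wr=1: ok; after: ALU=2 MUL=1 MEM=2 BR=1, R=2, W=0
[2] MUL needs rd=2 wr=1: WR_PORT; after: ALU=2 MUL=1 MEM=2 BR=1, R=2, W=0
[3] MEM needs rd=2 wr=0: ok; after: ALU=2 MUL=1 MEM=1 BR=1, R=0, W=0
[4] MEM needs rd=2 wr=0: RD_PORT; after: ALU=2 MUL=1 MEM=1 BR=1, R=0, W=0
[5] MUL needs rd=2 wr=1: RD_PORT; after: ALU=2 MUL=1 MEM=1 BR=1, R=0, W=0

issued = [0, 1, 3]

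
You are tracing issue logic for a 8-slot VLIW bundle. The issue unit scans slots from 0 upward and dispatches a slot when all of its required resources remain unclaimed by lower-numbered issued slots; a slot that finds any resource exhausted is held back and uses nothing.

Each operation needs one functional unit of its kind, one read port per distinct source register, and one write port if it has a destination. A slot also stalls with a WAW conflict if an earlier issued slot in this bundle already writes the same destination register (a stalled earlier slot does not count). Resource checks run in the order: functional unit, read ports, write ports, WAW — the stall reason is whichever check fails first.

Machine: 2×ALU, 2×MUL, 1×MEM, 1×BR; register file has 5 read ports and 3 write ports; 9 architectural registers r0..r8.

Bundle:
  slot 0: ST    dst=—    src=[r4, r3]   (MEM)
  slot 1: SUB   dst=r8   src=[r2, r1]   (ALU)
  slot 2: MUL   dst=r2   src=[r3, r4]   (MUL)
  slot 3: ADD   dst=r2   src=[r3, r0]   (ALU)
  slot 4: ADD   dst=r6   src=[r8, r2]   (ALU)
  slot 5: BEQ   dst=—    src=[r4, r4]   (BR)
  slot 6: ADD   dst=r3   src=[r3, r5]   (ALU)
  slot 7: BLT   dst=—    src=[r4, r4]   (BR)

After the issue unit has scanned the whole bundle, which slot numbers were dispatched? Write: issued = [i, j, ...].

issued = [0, 1, 5]

(0) want 1×MEM +2rd +0wr — yes → AL2|MU2|ME0|BR1|rd3|wr3
(1) want 1×ALU +2rd +1wr — yes → AL1|MU2|ME0|BR1|rd1|wr2
(2) want 1×MUL +2rd +1wr — RD_PORT → AL1|MU2|ME0|BR1|rd1|wr2
(3) want 1×ALU +2rd +1wr — RD_PORT → AL1|MU2|ME0|BR1|rd1|wr2
(4) want 1×ALU +2rd +1wr — RD_PORT → AL1|MU2|ME0|BR1|rd1|wr2
(5) want 1×BR +1rd +0wr — yes → AL1|MU2|ME0|BR0|rd0|wr2
(6) want 1×ALU +2rd +1wr — RD_PORT → AL1|MU2|ME0|BR0|rd0|wr2
(7) want 1×BR +1rd +0wr — FU → AL1|MU2|ME0|BR0|rd0|wr2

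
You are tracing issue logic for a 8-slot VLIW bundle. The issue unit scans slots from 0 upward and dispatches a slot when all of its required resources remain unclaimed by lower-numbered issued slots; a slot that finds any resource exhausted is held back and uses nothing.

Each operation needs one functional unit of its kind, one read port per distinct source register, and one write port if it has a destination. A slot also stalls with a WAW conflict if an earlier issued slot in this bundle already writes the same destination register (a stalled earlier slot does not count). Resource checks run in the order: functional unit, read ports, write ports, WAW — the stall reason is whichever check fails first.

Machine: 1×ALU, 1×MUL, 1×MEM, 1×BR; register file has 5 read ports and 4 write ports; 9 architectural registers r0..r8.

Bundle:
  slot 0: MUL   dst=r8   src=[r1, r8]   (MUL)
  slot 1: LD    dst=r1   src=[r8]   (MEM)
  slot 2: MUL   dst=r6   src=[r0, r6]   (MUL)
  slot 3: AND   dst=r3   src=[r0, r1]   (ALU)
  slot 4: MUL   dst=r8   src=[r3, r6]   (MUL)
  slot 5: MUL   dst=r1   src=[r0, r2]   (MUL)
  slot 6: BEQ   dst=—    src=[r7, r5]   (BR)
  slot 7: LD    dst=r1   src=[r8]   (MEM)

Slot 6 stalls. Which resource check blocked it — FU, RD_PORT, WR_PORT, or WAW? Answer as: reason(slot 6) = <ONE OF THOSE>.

reason(slot 6) = RD_PORT

#0 MUL src=r1,r8 dispatched  <A:1 Mu:0 Ld:1 B:1 rd:3 wr:3>
#1 MEM src=r8 dispatched  <A:1 Mu:0 Ld:0 B:1 rd:2 wr:2>
#2 MUL src=r0,r6 held:FU  <A:1 Mu:0 Ld:0 B:1 rd:2 wr:2>
#3 ALU src=r0,r1 dispatched  <A:0 Mu:0 Ld:0 B:1 rd:0 wr:1>
#4 MUL src=r3,r6 held:FU  <A:0 Mu:0 Ld:0 B:1 rd:0 wr:1>
#5 MUL src=r0,r2 held:FU  <A:0 Mu:0 Ld:0 B:1 rd:0 wr:1>
#6 BR src=r7,r5 held:RD_PORT  <A:0 Mu:0 Ld:0 B:1 rd:0 wr:1>
#7 MEM src=r8 held:FU  <A:0 Mu:0 Ld:0 B:1 rd:0 wr:1>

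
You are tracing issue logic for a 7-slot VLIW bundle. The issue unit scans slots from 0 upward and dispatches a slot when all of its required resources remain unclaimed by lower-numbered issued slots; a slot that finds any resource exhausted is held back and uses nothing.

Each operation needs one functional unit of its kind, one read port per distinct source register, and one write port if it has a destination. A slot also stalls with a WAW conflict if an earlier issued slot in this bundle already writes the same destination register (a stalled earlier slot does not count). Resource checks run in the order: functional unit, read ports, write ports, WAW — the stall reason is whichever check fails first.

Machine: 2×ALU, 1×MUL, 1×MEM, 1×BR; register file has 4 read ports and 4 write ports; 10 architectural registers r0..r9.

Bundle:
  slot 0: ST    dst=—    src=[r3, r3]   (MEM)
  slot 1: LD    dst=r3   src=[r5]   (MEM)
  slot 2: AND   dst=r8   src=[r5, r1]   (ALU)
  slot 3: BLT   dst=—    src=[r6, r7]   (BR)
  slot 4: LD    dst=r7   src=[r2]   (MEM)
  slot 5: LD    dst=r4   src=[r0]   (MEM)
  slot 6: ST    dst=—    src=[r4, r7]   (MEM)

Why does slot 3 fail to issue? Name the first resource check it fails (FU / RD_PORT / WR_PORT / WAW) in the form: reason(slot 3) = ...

reason(slot 3) = RD_PORT

  0. MEM ⇒ go  {2A/1Mu/0Ld/1B | 3r 4w}
  1. MEM→r3 ⇒ no(FU)  {2A/1Mu/0Ld/1B | 3r 4w}
  2. ALU→r8 ⇒ go  {1A/1Mu/0Ld/1B | 1r 3w}
  3. BR ⇒ no(RD_PORT)  {1A/1Mu/0Ld/1B | 1r 3w}
  4. MEM→r7 ⇒ no(FU)  {1A/1Mu/0Ld/1B | 1r 3w}
  5. MEM→r4 ⇒ no(FU)  {1A/1Mu/0Ld/1B | 1r 3w}
  6. MEM ⇒ no(FU)  {1A/1Mu/0Ld/1B | 1r 3w}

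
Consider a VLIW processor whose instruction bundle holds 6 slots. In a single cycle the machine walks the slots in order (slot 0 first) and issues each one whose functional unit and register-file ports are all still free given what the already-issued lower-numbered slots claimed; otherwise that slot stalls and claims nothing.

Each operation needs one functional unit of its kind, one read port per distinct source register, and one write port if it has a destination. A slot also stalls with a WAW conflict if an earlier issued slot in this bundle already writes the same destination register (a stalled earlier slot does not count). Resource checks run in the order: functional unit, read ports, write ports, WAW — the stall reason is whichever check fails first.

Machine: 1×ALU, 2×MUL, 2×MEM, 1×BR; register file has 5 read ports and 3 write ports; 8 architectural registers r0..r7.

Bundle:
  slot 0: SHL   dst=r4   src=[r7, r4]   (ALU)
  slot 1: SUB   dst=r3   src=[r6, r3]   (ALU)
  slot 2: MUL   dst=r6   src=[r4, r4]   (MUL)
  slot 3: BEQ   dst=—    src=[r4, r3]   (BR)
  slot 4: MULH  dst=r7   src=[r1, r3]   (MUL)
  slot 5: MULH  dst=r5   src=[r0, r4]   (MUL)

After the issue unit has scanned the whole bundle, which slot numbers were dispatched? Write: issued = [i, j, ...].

  0. ALU→r4 ⇒ go  {0A/2Mu/2Ld/1B | 3r 2w}
  1. ALU→r3 ⇒ no(FU)  {0A/2Mu/2Ld/1B | 3r 2w}
  2. MUL→r6 ⇒ go  {0A/1Mu/2Ld/1B | 2r 1w}
  3. BR ⇒ go  {0A/1Mu/2Ld/0B | 0r 1w}
  4. MUL→r7 ⇒ no(RD_PORT)  {0A/1Mu/2Ld/0B | 0r 1w}
  5. MUL→r5 ⇒ no(RD_PORT)  {0A/1Mu/2Ld/0B | 0r 1w}

issued = [0, 2, 3]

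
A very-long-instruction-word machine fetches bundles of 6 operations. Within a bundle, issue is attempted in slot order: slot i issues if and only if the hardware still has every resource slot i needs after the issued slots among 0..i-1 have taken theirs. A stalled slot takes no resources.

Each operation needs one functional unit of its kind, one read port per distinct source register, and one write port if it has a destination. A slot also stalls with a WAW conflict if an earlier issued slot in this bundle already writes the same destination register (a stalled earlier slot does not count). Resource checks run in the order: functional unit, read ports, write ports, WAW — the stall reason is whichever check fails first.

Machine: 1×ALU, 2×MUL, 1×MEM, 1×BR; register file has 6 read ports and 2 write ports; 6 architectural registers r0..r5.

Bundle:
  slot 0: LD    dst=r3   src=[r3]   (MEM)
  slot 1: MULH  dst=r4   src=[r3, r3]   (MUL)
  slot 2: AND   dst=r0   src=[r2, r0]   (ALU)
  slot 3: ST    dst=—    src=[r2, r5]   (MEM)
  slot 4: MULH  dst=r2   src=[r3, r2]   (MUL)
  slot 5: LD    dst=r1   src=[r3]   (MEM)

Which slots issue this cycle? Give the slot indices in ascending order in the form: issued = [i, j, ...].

issued = [0, 1]

#0 MEM src=r3 dispatched  <A:1 Mu:2 Ld:0 B:1 rd:5 wr:1>
#1 MUL src=r3,r3 dispatched  <A:1 Mu:1 Ld:0 B:1 rd:4 wr:0>
#2 ALU src=r2,r0 held:WR_PORT  <A:1 Mu:1 Ld:0 B:1 rd:4 wr:0>
#3 MEM src=r2,r5 held:FU  <A:1 Mu:1 Ld:0 B:1 rd:4 wr:0>
#4 MUL src=r3,r2 held:WR_PORT  <A:1 Mu:1 Ld:0 B:1 rd:4 wr:0>
#5 MEM src=r3 held:FU  <A:1 Mu:1 Ld:0 B:1 rd:4 wr:0>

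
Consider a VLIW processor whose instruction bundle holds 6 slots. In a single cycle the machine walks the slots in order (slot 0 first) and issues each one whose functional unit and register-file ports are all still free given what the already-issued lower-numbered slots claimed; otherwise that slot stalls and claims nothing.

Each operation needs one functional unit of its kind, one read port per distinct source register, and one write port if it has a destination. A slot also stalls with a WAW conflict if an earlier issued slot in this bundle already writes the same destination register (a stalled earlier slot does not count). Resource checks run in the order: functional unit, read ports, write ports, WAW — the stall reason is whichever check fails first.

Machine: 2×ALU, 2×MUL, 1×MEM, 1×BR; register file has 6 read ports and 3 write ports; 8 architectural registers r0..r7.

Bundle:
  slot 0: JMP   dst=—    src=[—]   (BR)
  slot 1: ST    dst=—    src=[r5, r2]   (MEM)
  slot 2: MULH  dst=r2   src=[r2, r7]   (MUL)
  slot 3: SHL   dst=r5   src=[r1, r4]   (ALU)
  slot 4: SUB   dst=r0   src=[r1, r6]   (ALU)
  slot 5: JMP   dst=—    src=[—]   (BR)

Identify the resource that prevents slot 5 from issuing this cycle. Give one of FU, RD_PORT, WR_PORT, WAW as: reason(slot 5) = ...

slot 0 (BR): ISSUE — free A2,Mu2,Ld1,B0 rp6 wp3
slot 1 (MEM): ISSUE — free A2,Mu2,Ld0,B0 rp4 wp3
slot 2 (MUL): ISSUE — free A2,Mu1,Ld0,B0 rp2 wp2
slot 3 (ALU): ISSUE — free A1,Mu1,Ld0,B0 rp0 wp1
slot 4 (ALU): stall RD_PORT — free A1,Mu1,Ld0,B0 rp0 wp1
slot 5 (BR): stall FU — free A1,Mu1,Ld0,B0 rp0 wp1

reason(slot 5) = FU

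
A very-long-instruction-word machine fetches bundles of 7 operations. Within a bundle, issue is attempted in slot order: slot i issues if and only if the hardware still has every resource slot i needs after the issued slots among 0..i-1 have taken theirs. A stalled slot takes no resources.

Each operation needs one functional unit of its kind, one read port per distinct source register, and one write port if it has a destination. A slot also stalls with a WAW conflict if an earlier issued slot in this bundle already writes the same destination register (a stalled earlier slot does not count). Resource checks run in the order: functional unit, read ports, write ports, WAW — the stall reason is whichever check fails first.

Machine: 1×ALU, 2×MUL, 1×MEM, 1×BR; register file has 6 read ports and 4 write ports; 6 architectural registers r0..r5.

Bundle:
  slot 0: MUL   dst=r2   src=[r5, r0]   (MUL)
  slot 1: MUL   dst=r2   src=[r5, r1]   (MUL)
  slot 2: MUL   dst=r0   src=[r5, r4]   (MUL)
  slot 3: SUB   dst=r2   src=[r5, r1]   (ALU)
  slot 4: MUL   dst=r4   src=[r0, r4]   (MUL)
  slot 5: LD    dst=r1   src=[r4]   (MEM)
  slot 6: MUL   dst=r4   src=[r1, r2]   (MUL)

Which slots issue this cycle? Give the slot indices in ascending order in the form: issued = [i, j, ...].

issued = [0, 2, 5]

#0 MUL src=r5,r0 dispatched  <A:1 Mu:1 Ld:1 B:1 rd:4 wr:3>
#1 MUL src=r5,r1 held:WAW  <A:1 Mu:1 Ld:1 B:1 rd:4 wr:3>
#2 MUL src=r5,r4 dispatched  <A:1 Mu:0 Ld:1 B:1 rd:2 wr:2>
#3 ALU src=r5,r1 held:WAW  <A:1 Mu:0 Ld:1 B:1 rd:2 wr:2>
#4 MUL src=r0,r4 held:FU  <A:1 Mu:0 Ld:1 B:1 rd:2 wr:2>
#5 MEM src=r4 dispatched  <A:1 Mu:0 Ld:0 B:1 rd:1 wr:1>
#6 MUL src=r1,r2 held:FU  <A:1 Mu:0 Ld:0 B:1 rd:1 wr:1>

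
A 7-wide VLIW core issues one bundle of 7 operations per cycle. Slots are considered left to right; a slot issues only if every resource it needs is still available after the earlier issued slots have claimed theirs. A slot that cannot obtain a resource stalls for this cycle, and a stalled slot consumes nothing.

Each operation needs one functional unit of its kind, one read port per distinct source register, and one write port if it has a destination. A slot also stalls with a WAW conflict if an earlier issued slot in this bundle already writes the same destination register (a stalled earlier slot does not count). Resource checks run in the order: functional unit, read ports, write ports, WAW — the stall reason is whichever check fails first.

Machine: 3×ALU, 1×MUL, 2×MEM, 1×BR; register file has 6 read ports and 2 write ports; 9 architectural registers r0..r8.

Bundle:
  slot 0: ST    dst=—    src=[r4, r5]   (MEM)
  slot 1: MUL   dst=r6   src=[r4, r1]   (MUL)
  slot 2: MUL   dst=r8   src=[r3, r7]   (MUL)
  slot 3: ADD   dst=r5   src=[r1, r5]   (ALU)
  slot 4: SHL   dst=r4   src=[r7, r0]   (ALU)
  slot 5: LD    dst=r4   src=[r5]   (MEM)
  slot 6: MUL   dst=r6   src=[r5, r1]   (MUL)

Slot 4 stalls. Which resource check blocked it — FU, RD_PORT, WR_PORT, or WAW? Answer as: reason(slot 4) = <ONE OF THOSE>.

#0 MEM src=r4,r5 dispatched  <A:3 Mu:1 Ld:1 B:1 rd:4 wr:2>
#1 MUL src=r4,r1 dispatched  <A:3 Mu:0 Ld:1 B:1 rd:2 wr:1>
#2 MUL src=r3,r7 held:FU  <A:3 Mu:0 Ld:1 B:1 rd:2 wr:1>
#3 ALU src=r1,r5 dispatched  <A:2 Mu:0 Ld:1 B:1 rd:0 wr:0>
#4 ALU src=r7,r0 held:RD_PORT  <A:2 Mu:0 Ld:1 B:1 rd:0 wr:0>
#5 MEM src=r5 held:RD_PORT  <A:2 Mu:0 Ld:1 B:1 rd:0 wr:0>
#6 MUL src=r5,r1 held:FU  <A:2 Mu:0 Ld:1 B:1 rd:0 wr:0>

reason(slot 4) = RD_PORT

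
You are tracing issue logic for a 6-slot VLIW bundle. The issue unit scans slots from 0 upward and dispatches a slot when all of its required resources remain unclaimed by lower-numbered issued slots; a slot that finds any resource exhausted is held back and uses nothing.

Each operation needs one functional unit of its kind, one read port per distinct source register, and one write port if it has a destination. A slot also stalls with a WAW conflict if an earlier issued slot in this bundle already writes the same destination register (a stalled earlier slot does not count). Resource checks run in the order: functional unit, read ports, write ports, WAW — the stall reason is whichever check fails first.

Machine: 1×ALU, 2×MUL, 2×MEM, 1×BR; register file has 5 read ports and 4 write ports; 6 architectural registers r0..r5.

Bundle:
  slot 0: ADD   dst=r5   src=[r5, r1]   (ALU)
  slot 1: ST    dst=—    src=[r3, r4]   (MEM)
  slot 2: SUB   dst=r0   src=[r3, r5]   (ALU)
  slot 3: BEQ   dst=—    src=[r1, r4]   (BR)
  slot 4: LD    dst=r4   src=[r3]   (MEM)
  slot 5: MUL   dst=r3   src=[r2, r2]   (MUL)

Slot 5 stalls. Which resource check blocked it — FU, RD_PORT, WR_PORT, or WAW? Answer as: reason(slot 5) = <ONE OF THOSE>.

reason(slot 5) = RD_PORT

(0) want 1×ALU +2rd +1wr — yes → AL0|MU2|ME2|BR1|rd3|wr3
(1) want 1×MEM +2rd +0wr — yes → AL0|MU2|ME1|BR1|rd1|wr3
(2) want 1×ALU +2rd +1wr — FU → AL0|MU2|ME1|BR1|rd1|wr3
(3) want 1×BR +2rd +0wr — RD_PORT → AL0|MU2|ME1|BR1|rd1|wr3
(4) want 1×MEM +1rd +1wr — yes → AL0|MU2|ME0|BR1|rd0|wr2
(5) want 1×MUL +1rd +1wr — RD_PORT → AL0|MU2|ME0|BR1|rd0|wr2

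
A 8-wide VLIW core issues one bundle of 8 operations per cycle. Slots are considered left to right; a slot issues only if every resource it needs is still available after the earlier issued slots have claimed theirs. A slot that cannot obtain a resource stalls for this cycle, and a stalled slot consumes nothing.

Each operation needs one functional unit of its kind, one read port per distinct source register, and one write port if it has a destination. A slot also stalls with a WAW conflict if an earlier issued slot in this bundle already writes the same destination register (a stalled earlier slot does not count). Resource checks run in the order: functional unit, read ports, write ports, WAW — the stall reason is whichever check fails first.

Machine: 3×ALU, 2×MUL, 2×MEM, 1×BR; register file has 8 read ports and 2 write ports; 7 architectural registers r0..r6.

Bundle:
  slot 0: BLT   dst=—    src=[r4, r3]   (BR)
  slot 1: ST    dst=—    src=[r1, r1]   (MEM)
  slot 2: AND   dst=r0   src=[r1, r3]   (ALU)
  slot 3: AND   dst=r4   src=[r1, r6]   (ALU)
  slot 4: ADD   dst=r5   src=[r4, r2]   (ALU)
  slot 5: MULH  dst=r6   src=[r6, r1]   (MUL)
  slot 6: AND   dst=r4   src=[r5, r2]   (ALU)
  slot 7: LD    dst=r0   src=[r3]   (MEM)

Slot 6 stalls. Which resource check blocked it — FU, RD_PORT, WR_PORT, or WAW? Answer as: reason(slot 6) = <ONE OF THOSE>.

reason(slot 6) = RD_PORT

(0) want 1×BR +2rd +0wr — yes → AL3|MU2|ME2|BR0|rd6|wr2
(1) want 1×MEM +1rd +0wr — yes → AL3|MU2|ME1|BR0|rd5|wr2
(2) want 1×ALU +2rd +1wr — yes → AL2|MU2|ME1|BR0|rd3|wr1
(3) want 1×ALU +2rd +1wr — yes → AL1|MU2|ME1|BR0|rd1|wr0
(4) want 1×ALU +2rd +1wr — RD_PORT → AL1|MU2|ME1|BR0|rd1|wr0
(5) want 1×MUL +2rd +1wr — RD_PORT → AL1|MU2|ME1|BR0|rd1|wr0
(6) want 1×ALU +2rd +1wr — RD_PORT → AL1|MU2|ME1|BR0|rd1|wr0
(7) want 1×MEM +1rd +1wr — WR_PORT → AL1|MU2|ME1|BR0|rd1|wr0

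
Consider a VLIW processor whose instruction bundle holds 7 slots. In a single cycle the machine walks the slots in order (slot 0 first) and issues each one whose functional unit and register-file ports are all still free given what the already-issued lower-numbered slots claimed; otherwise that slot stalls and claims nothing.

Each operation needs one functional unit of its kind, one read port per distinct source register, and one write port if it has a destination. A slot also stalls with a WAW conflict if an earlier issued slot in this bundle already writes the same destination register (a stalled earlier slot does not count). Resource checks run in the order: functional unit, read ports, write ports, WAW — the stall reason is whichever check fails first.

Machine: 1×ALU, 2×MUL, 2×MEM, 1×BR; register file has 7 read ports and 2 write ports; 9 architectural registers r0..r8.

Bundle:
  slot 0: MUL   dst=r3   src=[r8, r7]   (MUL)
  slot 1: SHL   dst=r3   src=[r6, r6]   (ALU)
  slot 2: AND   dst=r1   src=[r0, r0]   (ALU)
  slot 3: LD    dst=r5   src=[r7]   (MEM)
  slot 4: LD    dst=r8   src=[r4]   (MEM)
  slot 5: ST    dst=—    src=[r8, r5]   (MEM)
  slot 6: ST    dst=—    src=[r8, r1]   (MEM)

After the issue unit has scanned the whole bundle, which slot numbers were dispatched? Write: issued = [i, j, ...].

issued = [0, 2, 5, 6]

#0 MUL src=r8,r7 dispatched  <A:1 Mu:1 Ld:2 B:1 rd:5 wr:1>
#1 ALU src=r6,r6 held:WAW  <A:1 Mu:1 Ld:2 B:1 rd:5 wr:1>
#2 ALU src=r0,r0 dispatched  <A:0 Mu:1 Ld:2 B:1 rd:4 wr:0>
#3 MEM src=r7 held:WR_PORT  <A:0 Mu:1 Ld:2 B:1 rd:4 wr:0>
#4 MEM src=r4 held:WR_PORT  <A:0 Mu:1 Ld:2 B:1 rd:4 wr:0>
#5 MEM src=r8,r5 dispatched  <A:0 Mu:1 Ld:1 B:1 rd:2 wr:0>
#6 MEM src=r8,r1 dispatched  <A:0 Mu:1 Ld:0 B:1 rd:0 wr:0>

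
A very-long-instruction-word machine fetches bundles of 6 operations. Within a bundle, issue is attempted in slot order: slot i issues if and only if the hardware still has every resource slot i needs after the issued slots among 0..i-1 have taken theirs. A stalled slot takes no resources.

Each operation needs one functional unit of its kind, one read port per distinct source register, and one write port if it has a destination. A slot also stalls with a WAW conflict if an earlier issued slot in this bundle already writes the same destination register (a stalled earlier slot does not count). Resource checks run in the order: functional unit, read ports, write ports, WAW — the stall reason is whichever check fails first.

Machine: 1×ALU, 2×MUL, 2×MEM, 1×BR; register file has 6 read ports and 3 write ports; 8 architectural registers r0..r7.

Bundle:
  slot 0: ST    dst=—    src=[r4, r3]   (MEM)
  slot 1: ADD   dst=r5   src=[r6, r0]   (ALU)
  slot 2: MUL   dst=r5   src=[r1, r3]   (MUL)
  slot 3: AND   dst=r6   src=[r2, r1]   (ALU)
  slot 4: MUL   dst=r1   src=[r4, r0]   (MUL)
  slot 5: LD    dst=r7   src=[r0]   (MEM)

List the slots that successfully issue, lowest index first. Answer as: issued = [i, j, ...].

(0) want 1×MEM +2rd +0wr — yes → AL1|MU2|ME1|BR1|rd4|wr3
(1) want 1×ALU +2rd +1wr — yes → AL0|MU2|ME1|BR1|rd2|wr2
(2) want 1×MUL +2rd +1wr — WAW → AL0|MU2|ME1|BR1|rd2|wr2
(3) want 1×ALU +2rd +1wr — FU → AL0|MU2|ME1|BR1|rd2|wr2
(4) want 1×MUL +2rd +1wr — yes → AL0|MU1|ME1|BR1|rd0|wr1
(5) want 1×MEM +1rd +1wr — RD_PORT → AL0|MU1|ME1|BR1|rd0|wr1

issued = [0, 1, 4]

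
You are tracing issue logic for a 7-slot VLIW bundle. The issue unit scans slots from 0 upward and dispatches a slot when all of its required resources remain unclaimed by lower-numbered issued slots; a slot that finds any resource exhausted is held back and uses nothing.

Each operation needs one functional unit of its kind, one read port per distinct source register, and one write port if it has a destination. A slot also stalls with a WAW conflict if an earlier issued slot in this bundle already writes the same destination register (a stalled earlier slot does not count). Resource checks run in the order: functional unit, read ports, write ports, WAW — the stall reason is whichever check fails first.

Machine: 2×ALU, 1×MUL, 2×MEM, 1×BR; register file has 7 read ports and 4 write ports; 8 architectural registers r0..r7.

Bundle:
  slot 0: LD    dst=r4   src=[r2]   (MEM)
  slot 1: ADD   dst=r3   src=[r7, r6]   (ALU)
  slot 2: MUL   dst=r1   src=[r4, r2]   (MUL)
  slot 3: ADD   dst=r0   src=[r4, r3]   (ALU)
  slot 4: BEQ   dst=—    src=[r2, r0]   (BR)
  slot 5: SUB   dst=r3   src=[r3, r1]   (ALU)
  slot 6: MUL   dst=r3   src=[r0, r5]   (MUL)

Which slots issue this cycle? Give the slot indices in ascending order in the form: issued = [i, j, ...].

slot 0 (MEM): ISSUE — free A2,Mu1,Ld1,B1 rp6 wp3
slot 1 (ALU): ISSUE — free A1,Mu1,Ld1,B1 rp4 wp2
slot 2 (MUL): ISSUE — free A1,Mu0,Ld1,B1 rp2 wp1
slot 3 (ALU): ISSUE — free A0,Mu0,Ld1,B1 rp0 wp0
slot 4 (BR): stall RD_PORT — free A0,Mu0,Ld1,B1 rp0 wp0
slot 5 (ALU): stall FU — free A0,Mu0,Ld1,B1 rp0 wp0
slot 6 (MUL): stall FU — free A0,Mu0,Ld1,B1 rp0 wp0

issued = [0, 1, 2, 3]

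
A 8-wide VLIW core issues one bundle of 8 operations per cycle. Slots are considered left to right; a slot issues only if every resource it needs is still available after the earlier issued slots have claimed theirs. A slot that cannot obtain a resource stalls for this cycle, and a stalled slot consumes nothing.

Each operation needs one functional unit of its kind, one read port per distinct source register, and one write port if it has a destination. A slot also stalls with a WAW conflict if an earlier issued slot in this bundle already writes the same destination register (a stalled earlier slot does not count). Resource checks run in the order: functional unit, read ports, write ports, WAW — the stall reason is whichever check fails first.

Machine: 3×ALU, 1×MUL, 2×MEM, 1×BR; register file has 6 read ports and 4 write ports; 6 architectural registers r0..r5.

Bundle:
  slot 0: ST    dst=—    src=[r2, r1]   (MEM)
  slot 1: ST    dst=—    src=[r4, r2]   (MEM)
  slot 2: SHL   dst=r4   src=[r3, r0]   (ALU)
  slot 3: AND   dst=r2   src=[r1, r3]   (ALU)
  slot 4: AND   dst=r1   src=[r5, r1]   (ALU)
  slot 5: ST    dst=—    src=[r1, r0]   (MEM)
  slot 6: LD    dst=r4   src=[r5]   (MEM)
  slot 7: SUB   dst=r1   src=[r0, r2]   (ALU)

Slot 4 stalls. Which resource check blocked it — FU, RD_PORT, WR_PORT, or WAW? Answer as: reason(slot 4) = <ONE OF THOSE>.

reason(slot 4) = RD_PORT

(0) want 1×MEM +2rd +0wr — yes → AL3|MU1|ME1|BR1|rd4|wr4
(1) want 1×MEM +2rd +0wr — yes → AL3|MU1|ME0|BR1|rd2|wr4
(2) want 1×ALU +2rd +1wr — yes → AL2|MU1|ME0|BR1|rd0|wr3
(3) want 1×ALU +2rd +1wr — RD_PORT → AL2|MU1|ME0|BR1|rd0|wr3
(4) want 1×ALU +2rd +1wr — RD_PORT → AL2|MU1|ME0|BR1|rd0|wr3
(5) want 1×MEM +2rd +0wr — FU → AL2|MU1|ME0|BR1|rd0|wr3
(6) want 1×MEM +1rd +1wr — FU → AL2|MU1|ME0|BR1|rd0|wr3
(7) want 1×ALU +2rd +1wr — RD_PORT → AL2|MU1|ME0|BR1|rd0|wr3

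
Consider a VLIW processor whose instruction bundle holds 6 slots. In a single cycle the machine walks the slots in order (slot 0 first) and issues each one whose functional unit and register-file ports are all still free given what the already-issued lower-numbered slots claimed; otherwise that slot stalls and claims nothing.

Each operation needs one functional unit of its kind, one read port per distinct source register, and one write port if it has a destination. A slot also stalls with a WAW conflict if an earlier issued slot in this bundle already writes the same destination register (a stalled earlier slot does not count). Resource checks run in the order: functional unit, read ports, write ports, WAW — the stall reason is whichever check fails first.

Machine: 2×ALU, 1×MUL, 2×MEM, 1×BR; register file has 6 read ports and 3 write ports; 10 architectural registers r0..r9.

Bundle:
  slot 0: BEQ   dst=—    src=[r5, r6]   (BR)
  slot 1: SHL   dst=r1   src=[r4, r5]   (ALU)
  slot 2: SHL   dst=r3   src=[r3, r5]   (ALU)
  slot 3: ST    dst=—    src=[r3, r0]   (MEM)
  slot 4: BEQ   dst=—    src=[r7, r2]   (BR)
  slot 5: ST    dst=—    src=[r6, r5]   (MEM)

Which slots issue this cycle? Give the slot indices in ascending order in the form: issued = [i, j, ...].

#0 BR src=r5,r6 dispatched  <A:2 Mu:1 Ld:2 B:0 rd:4 wr:3>
#1 ALU src=r4,r5 dispatched  <A:1 Mu:1 Ld:2 B:0 rd:2 wr:2>
#2 ALU src=r3,r5 dispatched  <A:0 Mu:1 Ld:2 B:0 rd:0 wr:1>
#3 MEM src=r3,r0 held:RD_PORT  <A:0 Mu:1 Ld:2 B:0 rd:0 wr:1>
#4 BR src=r7,r2 held:FU  <A:0 Mu:1 Ld:2 B:0 rd:0 wr:1>
#5 MEM src=r6,r5 held:RD_PORT  <A:0 Mu:1 Ld:2 B:0 rd:0 wr:1>

issued = [0, 1, 2]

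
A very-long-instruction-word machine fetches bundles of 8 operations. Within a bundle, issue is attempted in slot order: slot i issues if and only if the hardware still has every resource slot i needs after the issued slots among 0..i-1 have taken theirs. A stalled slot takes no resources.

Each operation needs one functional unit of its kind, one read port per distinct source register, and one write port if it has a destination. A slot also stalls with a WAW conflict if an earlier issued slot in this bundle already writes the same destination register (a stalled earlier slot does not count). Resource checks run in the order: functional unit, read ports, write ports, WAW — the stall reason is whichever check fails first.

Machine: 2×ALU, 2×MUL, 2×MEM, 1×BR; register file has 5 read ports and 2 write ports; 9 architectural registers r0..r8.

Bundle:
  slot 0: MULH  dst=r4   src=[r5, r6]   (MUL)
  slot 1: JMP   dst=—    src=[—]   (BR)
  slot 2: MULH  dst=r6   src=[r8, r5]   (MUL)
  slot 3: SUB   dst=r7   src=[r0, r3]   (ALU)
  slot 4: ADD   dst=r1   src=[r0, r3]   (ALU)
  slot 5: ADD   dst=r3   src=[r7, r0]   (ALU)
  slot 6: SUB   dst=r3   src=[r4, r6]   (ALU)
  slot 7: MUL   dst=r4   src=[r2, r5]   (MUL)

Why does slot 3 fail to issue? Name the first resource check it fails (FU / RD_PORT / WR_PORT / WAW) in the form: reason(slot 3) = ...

  0. MUL→r4 ⇒ go  {2A/1Mu/2Ld/1B | 3r 1w}
  1. BR ⇒ go  {2A/1Mu/2Ld/0B | 3r 1w}
  2. MUL→r6 ⇒ go  {2A/0Mu/2Ld/0B | 1r 0w}
  3. ALU→r7 ⇒ no(RD_PORT)  {2A/0Mu/2Ld/0B | 1r 0w}
  4. ALU→r1 ⇒ no(RD_PORT)  {2A/0Mu/2Ld/0B | 1r 0w}
  5. ALU→r3 ⇒ no(RD_PORT)  {2A/0Mu/2Ld/0B | 1r 0w}
  6. ALU→r3 ⇒ no(RD_PORT)  {2A/0Mu/2Ld/0B | 1r 0w}
  7. MUL→r4 ⇒ no(FU)  {2A/0Mu/2Ld/0B | 1r 0w}

reason(slot 3) = RD_PORT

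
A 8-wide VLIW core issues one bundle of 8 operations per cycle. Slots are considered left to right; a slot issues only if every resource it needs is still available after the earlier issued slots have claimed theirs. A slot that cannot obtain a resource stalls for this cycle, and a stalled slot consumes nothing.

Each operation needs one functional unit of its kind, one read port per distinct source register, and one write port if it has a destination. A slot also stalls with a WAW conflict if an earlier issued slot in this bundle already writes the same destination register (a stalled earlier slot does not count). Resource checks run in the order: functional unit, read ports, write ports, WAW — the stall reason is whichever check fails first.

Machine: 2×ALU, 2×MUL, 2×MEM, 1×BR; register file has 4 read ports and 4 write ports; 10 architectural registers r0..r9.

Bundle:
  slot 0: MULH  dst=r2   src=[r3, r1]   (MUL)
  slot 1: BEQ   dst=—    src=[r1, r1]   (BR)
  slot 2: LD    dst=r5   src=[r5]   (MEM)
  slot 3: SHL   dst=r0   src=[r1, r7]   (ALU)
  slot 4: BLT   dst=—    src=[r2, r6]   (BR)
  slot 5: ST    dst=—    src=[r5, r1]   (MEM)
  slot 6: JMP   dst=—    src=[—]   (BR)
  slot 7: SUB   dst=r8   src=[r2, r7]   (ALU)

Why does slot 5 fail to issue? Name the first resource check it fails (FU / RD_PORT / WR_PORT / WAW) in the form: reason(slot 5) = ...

reason(slot 5) = RD_PORT

(0) want 1×MUL +2rd +1wr — yes → AL2|MU1|ME2|BR1|rd2|wr3
(1) want 1×BR +1rd +0wr — yes → AL2|MU1|ME2|BR0|rd1|wr3
(2) want 1×MEM +1rd +1wr — yes → AL2|MU1|ME1|BR0|rd0|wr2
(3) want 1×ALU +2rd +1wr — RD_PORT → AL2|MU1|ME1|BR0|rd0|wr2
(4) want 1×BR +2rd +0wr — FU → AL2|MU1|ME1|BR0|rd0|wr2
(5) want 1×MEM +2rd +0wr — RD_PORT → AL2|MU1|ME1|BR0|rd0|wr2
(6) want 1×BR +0rd +0wr — FU → AL2|MU1|ME1|BR0|rd0|wr2
(7) want 1×ALU +2rd +1wr — RD_PORT → AL2|MU1|ME1|BR0|rd0|wr2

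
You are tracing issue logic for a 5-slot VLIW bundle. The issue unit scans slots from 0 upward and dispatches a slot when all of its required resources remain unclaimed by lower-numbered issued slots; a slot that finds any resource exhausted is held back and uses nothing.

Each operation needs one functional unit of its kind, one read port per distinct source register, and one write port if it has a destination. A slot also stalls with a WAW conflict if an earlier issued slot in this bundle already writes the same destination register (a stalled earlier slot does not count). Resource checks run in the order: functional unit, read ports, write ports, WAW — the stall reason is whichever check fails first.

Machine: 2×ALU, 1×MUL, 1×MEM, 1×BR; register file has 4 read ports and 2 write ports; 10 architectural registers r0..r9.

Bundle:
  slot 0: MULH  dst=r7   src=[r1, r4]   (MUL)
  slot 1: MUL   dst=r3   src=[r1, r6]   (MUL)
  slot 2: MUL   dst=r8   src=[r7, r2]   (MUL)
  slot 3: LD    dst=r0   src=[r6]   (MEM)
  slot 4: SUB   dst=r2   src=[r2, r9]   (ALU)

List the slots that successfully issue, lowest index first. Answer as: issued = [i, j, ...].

#0 MUL src=r1,r4 dispatched  <A:2 Mu:0 Ld:1 B:1 rd:2 wr:1>
#1 MUL src=r1,r6 held:FU  <A:2 Mu:0 Ld:1 B:1 rd:2 wr:1>
#2 MUL src=r7,r2 held:FU  <A:2 Mu:0 Ld:1 B:1 rd:2 wr:1>
#3 MEM src=r6 dispatched  <A:2 Mu:0 Ld:0 B:1 rd:1 wr:0>
#4 ALU src=r2,r9 held:RD_PORT  <A:2 Mu:0 Ld:0 B:1 rd:1 wr:0>

issued = [0, 3]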